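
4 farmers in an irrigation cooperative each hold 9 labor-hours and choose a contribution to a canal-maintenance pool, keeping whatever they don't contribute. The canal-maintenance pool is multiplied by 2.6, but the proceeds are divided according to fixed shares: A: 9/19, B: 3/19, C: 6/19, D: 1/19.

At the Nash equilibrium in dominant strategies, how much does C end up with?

16.39 labor-hours

Player j's private return per contributed unit is 2.6 × (j's share). Contributing is weakly dominant for j when that share is at least 1/2.6 = 0.3846, and contributing 0 is dominant otherwise.
A alone (share 9/19) is above the threshold, contributing 9; the remaining 3 contribute 0. Total contributed: 9.
C keeps 9 and receives 2.6 × 9 × 6/19 = 7.39 from the canal-maintenance pool, for a payoff of 16.39.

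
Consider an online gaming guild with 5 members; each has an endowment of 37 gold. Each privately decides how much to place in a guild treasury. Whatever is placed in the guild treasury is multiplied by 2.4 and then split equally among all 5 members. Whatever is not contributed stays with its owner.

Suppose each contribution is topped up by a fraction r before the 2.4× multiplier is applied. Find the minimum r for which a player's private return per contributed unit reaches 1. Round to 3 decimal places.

1.083

With matching at rate r, one contributed unit becomes (1 + r) in the guild treasury and returns 2.4 × (1 + r) / 5 to the contributor.
Setting this equal to 1: 1 + r = 5/2.4 = 2.0833.
So the minimum matching rate is r = 2.0833 − 1 = 1.083.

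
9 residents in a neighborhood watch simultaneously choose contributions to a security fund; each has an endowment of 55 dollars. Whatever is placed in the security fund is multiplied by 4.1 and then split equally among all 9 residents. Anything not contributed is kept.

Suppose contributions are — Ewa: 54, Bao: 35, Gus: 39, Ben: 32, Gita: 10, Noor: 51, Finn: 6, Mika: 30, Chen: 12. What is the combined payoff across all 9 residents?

1328.90 dollars

Total contributed: 54 + 35 + 39 + 32 + 10 + 51 + 6 + 30 + 12 = 269; total kept: 9 × 55 − 269 = 226.
The security fund pays out 4.1 × 269 = 1102.90 in aggregate.
Group total = 226 + 1102.90 = 1328.90.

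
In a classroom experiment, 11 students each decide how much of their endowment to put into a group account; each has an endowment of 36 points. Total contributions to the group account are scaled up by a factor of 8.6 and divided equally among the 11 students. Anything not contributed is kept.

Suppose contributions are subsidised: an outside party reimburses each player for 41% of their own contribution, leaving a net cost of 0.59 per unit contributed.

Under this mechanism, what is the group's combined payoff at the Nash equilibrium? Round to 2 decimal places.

3567.96 points

With the mechanism, a contributed unit returns (8.6/11) / 0.59 = 1.3251 per unit of net cost to the contributor — now above 1 — so contributing fully is weakly dominant for every player.
At the Nash equilibrium everyone contributes 36. Group total payoff = 11 × (36 × 0.41 + 8.6 × 36) = 3567.96.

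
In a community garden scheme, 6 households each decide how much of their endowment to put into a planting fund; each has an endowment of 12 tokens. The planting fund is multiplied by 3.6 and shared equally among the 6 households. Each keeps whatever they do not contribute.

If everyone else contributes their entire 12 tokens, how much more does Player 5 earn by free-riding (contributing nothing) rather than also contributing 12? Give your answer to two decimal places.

Switching from a contribution of 12 to 0 lets Player 5 keep an extra 12 tokens, but lowers the planting fund by 12, which costs Player 5 their own share of that drop: 3.6/6 × 12 = 7.20.
Net gain = 12 − 7.20 = 4.80. The private return per contributed unit (0.6000) is below 1, so free-riding is indeed the best response regardless of what the others do.

4.80 tokens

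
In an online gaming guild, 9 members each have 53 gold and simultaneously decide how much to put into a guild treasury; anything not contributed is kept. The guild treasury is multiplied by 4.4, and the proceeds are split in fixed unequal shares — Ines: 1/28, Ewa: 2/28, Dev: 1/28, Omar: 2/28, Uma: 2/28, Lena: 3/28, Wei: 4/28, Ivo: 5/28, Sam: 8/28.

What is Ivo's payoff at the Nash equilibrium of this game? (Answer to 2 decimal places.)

A player with share s gets back 4.4·s per unit contributed, so full contribution is dominant for anyone with s > 1/4.4 = 0.2273 and zero contribution is dominant for anyone below.
Only Sam (8/28) clears that bar, contributing 53; the remaining 8 contribute 0. Total contributed: 53.
Ivo keeps 53 and receives 4.4 × 53 × 5/28 = 41.64 from the guild treasury, for a payoff of 94.64.

94.64 gold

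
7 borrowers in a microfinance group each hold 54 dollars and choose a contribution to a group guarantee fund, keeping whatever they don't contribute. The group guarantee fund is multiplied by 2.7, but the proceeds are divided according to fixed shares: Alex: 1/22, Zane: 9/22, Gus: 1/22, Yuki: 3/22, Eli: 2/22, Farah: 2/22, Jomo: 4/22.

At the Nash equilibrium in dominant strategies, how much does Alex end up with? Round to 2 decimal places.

Player j's private return per contributed unit is 2.7 × (j's share). Contributing is weakly dominant for j when that share is at least 1/2.7 = 0.3704, and contributing 0 is dominant otherwise.
Only Zane (9/22) clears that bar, contributing 54; the remaining 6 contribute 0. Total contributed: 54.
Alex keeps 54 and receives 2.7 × 54 × 1/22 = 6.63 from the group guarantee fund, for a payoff of 60.63.

60.63 dollars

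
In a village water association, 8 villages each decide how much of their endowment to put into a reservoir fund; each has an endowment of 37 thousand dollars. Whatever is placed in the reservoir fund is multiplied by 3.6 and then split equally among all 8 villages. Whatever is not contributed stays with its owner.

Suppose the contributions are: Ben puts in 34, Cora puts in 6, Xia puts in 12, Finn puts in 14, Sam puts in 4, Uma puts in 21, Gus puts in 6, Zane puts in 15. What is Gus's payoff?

Total contributed: 34 + 6 + 12 + 14 + 4 + 21 + 6 + 15 = 112.
Each receives 3.6 × 112 / 8 = 50.40 from the reservoir fund.
Gus keeps 37 − 6 = 31, so Gus's payoff is 31 + 50.40 = 81.40.

81.40 thousand dollars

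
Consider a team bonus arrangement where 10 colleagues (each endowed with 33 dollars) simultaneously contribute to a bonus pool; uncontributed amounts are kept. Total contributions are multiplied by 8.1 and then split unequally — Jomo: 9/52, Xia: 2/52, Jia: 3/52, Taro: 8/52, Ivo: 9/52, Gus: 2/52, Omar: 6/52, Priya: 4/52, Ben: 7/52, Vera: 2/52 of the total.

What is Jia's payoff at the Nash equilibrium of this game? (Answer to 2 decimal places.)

94.68 dollars

For player j, contributing a unit is worthwhile iff 8.1 × (j's share) ≥ 1, i.e. iff j's share is at least 0.1235.
Jomo, Taro, Ivo and Ben are above the threshold, contributing 33 each; the remaining 6 contribute 0. Total contributed: 132.
Jia keeps 33 and receives 8.1 × 132 × 3/52 = 61.68 from the bonus pool, for a payoff of 94.68.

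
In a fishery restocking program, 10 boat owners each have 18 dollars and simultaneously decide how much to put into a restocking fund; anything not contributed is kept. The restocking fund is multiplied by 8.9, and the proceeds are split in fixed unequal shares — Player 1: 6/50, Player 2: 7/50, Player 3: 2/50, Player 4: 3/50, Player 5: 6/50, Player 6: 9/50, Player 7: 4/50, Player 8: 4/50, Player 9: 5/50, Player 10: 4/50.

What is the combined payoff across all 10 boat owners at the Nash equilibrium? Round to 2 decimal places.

Player j's private return per contributed unit is 8.9 × (j's share). Contributing is weakly dominant for j when that share is at least 1/8.9 = 0.1124, and contributing 0 is dominant otherwise.
Player 1, Player 2, Player 5 and Player 6 are above the threshold, contributing 18 each; the remaining 6 contribute 0. Total contributed: 72.
The restocking fund pays out 8.9 × 72 = 640.80 in total (split across the unequal shares, but the aggregate is all that matters for the group sum).
The 6 free-riders keep 18 each, adding 108. Group total = 108 + 640.80 = 748.80.

748.80 dollars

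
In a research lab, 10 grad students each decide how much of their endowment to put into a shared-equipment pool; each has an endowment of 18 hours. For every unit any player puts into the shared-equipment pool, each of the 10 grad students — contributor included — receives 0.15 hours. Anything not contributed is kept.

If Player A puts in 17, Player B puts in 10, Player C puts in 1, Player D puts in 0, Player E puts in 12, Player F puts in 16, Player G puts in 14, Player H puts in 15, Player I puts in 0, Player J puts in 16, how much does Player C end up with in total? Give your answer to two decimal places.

32.15 hours

Total contributed: 17 + 10 + 1 + 0 + 12 + 16 + 14 + 15 + 0 + 16 = 101.
Each receives 0.15 × 101 = 15.15 from the shared-equipment pool.
Player C keeps 18 − 1 = 17, so Player C's payoff is 17 + 15.15 = 32.15.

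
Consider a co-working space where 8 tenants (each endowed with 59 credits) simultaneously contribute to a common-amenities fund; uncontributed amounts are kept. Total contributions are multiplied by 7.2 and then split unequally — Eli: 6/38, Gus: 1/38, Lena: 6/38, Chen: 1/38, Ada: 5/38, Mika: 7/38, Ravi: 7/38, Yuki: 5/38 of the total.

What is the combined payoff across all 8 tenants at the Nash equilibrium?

1935.20 credits

For player j, contributing a unit is worthwhile iff 7.2 × (j's share) ≥ 1, i.e. iff j's share is at least 0.1389.
Eli, Lena, Mika and Ravi are above the threshold, contributing 59 each; the remaining 4 contribute 0. Total contributed: 236.
The common-amenities fund pays out 7.2 × 236 = 1699.20 in total (split across the unequal shares, but the aggregate is all that matters for the group sum).
The 4 free-riders keep 59 each, adding 236. Group total = 236 + 1699.20 = 1935.20.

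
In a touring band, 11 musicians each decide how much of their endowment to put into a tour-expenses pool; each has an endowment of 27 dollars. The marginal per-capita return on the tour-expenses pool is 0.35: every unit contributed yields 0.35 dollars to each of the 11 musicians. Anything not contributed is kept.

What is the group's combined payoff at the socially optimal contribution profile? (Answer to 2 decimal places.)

1143.45 dollars

Each contributed unit returns 3.850 to the group as a whole (0.35 to each of 11 players), which exceeds 1, so the social optimum is full contribution: group total = 3.850 × 297 = 1143.45.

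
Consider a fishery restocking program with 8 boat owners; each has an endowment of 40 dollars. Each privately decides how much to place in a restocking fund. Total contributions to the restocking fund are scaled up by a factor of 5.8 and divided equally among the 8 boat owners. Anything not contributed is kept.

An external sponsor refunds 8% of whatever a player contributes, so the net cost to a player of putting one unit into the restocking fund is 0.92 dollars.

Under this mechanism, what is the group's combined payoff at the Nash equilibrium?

With the mechanism, a contributed unit returns (5.8/8) / 0.92 = 0.7880 per unit of net cost — still below 1 — so contributing 0 remains dominant for every player.
Everyone keeps their endowment and the group total is 8 × 40 = 320.

320.00 dollars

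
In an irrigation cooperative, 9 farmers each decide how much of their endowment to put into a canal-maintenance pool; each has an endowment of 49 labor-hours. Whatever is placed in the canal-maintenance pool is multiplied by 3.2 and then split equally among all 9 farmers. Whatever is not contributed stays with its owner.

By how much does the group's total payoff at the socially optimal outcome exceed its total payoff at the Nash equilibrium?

Each contributed unit returns 3.2/9 = 0.3556 to its contributor — below 1 — so contributing 0 is dominant for every player. At the Nash equilibrium everyone keeps their 49, and the group total is 9 × 49 = 441.
Each contributed unit returns 3.200 to the group as a whole (0.3556 to each of 9 players), which exceeds 1, so the social optimum is full contribution: group total = 3.200 × 441 = 1411.20.
Efficiency loss = 1411.20 − 441 = 970.20.

970.20 labor-hours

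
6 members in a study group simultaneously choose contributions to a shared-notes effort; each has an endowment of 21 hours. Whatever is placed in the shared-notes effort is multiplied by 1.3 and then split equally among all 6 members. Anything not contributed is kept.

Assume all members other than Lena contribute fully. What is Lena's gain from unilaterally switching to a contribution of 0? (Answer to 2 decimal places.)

16.45 hours

Switching from a contribution of 21 to 0 lets Lena keep an extra 21 hours, but lowers the shared-notes effort by 21, which costs Lena their own share of that drop: 1.3/6 × 21 = 4.55.
Net gain = 21 − 4.55 = 16.45. The private return per contributed unit (0.2167) is below 1, so free-riding is indeed the best response regardless of what the others do.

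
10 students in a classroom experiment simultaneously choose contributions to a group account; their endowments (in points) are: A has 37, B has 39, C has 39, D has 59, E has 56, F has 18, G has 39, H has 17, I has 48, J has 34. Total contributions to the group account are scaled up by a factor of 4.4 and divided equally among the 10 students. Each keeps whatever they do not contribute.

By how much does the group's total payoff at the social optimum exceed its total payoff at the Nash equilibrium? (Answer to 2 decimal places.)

1312.40 points

The private return per contributed unit is 4.4/10 = 0.4400 < 1 for every player regardless of endowment, so the Nash equilibrium is zero contribution and the group total is Σ E_j = 37 + 39 + 39 + 59 + 56 + 18 + 39 + 17 + 48 + 34 = 386.
Each contributed unit returns 4.400 to the group, so the social optimum is full contribution by everyone: group total = 4.400 × 386 = 1698.40.
Efficiency loss = (4.400 − 1) × 386 = 1312.40.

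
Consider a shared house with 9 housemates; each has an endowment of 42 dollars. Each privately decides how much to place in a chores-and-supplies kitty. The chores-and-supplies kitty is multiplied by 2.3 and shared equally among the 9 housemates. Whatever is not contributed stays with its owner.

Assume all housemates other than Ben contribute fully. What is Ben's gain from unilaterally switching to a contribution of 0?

Switching from a contribution of 42 to 0 lets Ben keep an extra 42 dollars, but lowers the chores-and-supplies kitty by 42, which costs Ben their own share of that drop: 2.3/9 × 42 = 10.73.
Net gain = 42 − 10.73 = 31.27. The private return per contributed unit (0.2556) is below 1, so free-riding is indeed the best response regardless of what the others do.

31.27 dollars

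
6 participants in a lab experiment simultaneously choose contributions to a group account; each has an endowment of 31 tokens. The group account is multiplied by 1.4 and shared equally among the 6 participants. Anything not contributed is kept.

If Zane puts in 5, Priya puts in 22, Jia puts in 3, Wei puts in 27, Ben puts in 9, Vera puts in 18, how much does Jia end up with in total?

47.60 tokens

Total contributed: 5 + 22 + 3 + 27 + 9 + 18 = 84.
Each receives 1.4 × 84 / 6 = 19.60 from the group account.
Jia keeps 31 − 3 = 28, so Jia's payoff is 28 + 19.60 = 47.60.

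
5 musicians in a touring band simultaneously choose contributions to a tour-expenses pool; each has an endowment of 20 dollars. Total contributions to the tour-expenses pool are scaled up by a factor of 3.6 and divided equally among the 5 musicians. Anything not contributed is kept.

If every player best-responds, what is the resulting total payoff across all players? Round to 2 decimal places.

Each contributed unit returns 3.6/5 = 0.7200 to its contributor — below 1 — so contributing 0 is dominant for every player. At the Nash equilibrium everyone keeps their 20, and the group total is 5 × 20 = 100.

100.00 dollars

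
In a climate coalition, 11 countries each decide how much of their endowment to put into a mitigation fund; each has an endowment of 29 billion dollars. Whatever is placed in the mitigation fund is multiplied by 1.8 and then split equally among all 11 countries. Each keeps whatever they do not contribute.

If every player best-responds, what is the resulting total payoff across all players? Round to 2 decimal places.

Each contributed unit returns 1.8/11 = 0.1636 to its contributor — below 1 — so contributing 0 is dominant for every player. At the Nash equilibrium everyone keeps their 29, and the group total is 11 × 29 = 319.

319.00 billion dollars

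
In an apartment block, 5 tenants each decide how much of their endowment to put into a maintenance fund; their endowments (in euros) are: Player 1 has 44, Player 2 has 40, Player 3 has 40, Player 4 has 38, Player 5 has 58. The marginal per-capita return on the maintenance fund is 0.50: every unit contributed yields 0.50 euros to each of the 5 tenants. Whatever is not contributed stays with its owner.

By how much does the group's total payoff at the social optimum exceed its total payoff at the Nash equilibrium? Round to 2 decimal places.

The private return per contributed unit is 0.50 < 1 for everyone, so the Nash equilibrium is zero contribution and the group total is Σ E_j = 44 + 40 + 40 + 38 + 58 = 220.
Each contributed unit returns 2.500 to the group, so the social optimum is full contribution by everyone: group total = 2.500 × 220 = 550.00.
Efficiency loss = (2.500 − 1) × 220 = 330.00.

330.00 euros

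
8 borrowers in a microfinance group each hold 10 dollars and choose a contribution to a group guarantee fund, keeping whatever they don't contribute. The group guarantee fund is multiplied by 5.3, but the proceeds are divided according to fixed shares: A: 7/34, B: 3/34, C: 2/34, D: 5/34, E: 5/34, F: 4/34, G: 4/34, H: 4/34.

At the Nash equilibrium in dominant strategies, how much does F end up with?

For player j, contributing a unit is worthwhile iff 5.3 × (j's share) ≥ 1, i.e. iff j's share is at least 0.1887.
Only A (7/34) clears that bar, contributing 10; the remaining 7 contribute 0. Total contributed: 10.
F keeps 10 and receives 5.3 × 10 × 4/34 = 6.24 from the group guarantee fund, for a payoff of 16.24.

16.24 dollars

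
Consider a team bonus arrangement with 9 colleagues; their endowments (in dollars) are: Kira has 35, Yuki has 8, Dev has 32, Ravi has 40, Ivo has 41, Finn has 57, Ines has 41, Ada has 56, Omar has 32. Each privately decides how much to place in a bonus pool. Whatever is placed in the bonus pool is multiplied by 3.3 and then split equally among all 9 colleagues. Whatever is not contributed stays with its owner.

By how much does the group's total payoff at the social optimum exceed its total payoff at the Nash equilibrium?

The private return per contributed unit is 3.3/9 = 0.3667 < 1 for every player regardless of endowment, so the Nash equilibrium is zero contribution and the group total is Σ E_j = 35 + 8 + 32 + 40 + 41 + 57 + 41 + 56 + 32 = 342.
Each contributed unit returns 3.300 to the group, so the social optimum is full contribution by everyone: group total = 3.300 × 342 = 1128.60.
Efficiency loss = (3.300 − 1) × 342 = 786.60.

786.60 dollars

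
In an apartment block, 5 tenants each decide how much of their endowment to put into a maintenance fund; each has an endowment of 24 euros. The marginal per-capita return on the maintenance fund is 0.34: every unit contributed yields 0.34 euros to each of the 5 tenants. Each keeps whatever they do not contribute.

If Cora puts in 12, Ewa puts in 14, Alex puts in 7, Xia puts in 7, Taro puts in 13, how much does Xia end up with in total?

35.02 euros

Total contributed: 12 + 14 + 7 + 7 + 13 = 53.
Each receives 0.34 × 53 = 18.02 from the maintenance fund.
Xia keeps 24 − 7 = 17, so Xia's payoff is 17 + 18.02 = 35.02.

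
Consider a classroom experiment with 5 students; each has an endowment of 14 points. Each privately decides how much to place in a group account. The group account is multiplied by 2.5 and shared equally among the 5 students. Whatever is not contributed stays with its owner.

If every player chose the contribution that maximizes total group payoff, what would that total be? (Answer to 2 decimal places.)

175.00 points

Each contributed unit returns 2.500 to the group as a whole (0.5000 to each of 5 players), which exceeds 1, so the social optimum is full contribution: group total = 2.500 × 70 = 175.00.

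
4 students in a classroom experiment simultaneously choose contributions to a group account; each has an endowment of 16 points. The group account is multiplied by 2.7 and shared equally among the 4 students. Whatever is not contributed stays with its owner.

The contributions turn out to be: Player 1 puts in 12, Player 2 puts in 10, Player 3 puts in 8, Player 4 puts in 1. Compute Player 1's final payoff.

Total contributed: 12 + 10 + 8 + 1 = 31.
Each receives 2.7 × 31 / 4 = 20.93 from the group account.
Player 1 keeps 16 − 12 = 4, so Player 1's payoff is 4 + 20.93 = 24.93.

24.93 points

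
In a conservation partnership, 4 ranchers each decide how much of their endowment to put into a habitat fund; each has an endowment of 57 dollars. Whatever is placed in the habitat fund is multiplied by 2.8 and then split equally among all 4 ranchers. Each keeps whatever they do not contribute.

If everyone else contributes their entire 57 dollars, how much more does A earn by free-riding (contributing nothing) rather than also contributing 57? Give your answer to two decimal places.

17.10 dollars

Switching from a contribution of 57 to 0 lets A keep an extra 57 dollars, but lowers the habitat fund by 57, which costs A their own share of that drop: 2.8/4 × 57 = 39.90.
Net gain = 57 − 39.90 = 17.10. The private return per contributed unit (0.7000) is below 1, so free-riding is indeed the best response regardless of what the others do.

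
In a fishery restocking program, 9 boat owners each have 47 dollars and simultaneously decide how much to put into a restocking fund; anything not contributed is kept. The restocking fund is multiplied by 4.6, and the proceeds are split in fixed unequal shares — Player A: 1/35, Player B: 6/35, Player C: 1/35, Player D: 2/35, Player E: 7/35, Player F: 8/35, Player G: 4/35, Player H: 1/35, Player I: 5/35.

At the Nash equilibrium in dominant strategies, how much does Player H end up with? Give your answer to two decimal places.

53.18 dollars

Player j's private return per contributed unit is 4.6 × (j's share). Contributing is weakly dominant for j when that share is at least 1/4.6 = 0.2174, and contributing 0 is dominant otherwise.
Only Player F (8/35) clears that bar, contributing 47; the remaining 8 contribute 0. Total contributed: 47.
Player H keeps 47 and receives 4.6 × 47 × 1/35 = 6.18 from the restocking fund, for a payoff of 53.18.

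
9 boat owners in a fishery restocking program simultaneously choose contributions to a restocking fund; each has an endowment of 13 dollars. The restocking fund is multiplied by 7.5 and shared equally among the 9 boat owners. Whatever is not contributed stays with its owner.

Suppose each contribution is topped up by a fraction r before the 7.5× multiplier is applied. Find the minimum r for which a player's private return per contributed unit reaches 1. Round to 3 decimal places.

0.200

With matching at rate r, one contributed unit becomes (1 + r) in the restocking fund and returns 7.5 × (1 + r) / 9 to the contributor.
Setting this equal to 1: 1 + r = 9/7.5 = 1.2000.
So the minimum matching rate is r = 1.2000 − 1 = 0.200.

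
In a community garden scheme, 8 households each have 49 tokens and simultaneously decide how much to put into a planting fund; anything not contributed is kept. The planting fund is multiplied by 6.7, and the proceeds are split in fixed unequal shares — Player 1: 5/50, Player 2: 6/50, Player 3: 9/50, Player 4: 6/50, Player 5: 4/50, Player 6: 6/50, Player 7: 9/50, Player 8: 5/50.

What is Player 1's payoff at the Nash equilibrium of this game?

114.66 tokens

For player j, contributing a unit is worthwhile iff 6.7 × (j's share) ≥ 1, i.e. iff j's share is at least 0.1493.
The shares above 0.1493 belong to Player 3 and Player 7, contributing 49 each; the remaining 6 contribute 0. Total contributed: 98.
Player 1 keeps 49 and receives 6.7 × 98 × 5/50 = 65.66 from the planting fund, for a payoff of 114.66.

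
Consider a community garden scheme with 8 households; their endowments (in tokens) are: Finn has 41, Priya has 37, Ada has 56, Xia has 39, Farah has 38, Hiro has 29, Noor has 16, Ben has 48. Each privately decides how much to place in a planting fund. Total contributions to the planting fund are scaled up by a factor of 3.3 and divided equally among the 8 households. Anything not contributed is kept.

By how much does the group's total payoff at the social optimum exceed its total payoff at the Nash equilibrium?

The private return per contributed unit is 3.3/8 = 0.4125 < 1 for every player regardless of endowment, so the Nash equilibrium is zero contribution and the group total is Σ E_j = 41 + 37 + 56 + 39 + 38 + 29 + 16 + 48 = 304.
Each contributed unit returns 3.300 to the group, so the social optimum is full contribution by everyone: group total = 3.300 × 304 = 1003.20.
Efficiency loss = (3.300 − 1) × 304 = 699.20.

699.20 tokens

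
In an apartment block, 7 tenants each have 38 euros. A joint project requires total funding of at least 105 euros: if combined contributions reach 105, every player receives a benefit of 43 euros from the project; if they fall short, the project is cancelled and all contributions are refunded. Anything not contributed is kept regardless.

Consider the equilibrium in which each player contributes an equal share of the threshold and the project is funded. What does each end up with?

66 euros

Equal share of the threshold: 105/7 = 15.
At this profile no one gains by cutting their contribution: any cut drops the total below 105, the project is cancelled, contributions are refunded, and the deviator ends with 38, which is less than 38 − 15 + 43 = 66. Contributing more than 15 just wastes the excess. So contributing exactly 15 is a best response.
Each player's payoff: 38 − 15 + 43 = 66.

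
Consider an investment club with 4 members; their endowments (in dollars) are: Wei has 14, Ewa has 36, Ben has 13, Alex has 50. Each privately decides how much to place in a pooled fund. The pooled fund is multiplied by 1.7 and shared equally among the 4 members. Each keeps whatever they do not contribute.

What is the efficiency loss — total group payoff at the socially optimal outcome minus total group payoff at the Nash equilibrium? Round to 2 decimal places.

The private return per contributed unit is 1.7/4 = 0.4250 < 1 for every player regardless of endowment, so the Nash equilibrium is zero contribution and the group total is Σ E_j = 14 + 36 + 13 + 50 = 113.
Each contributed unit returns 1.700 to the group, so the social optimum is full contribution by everyone: group total = 1.700 × 113 = 192.10.
Efficiency loss = (1.700 − 1) × 113 = 79.10.

79.10 dollars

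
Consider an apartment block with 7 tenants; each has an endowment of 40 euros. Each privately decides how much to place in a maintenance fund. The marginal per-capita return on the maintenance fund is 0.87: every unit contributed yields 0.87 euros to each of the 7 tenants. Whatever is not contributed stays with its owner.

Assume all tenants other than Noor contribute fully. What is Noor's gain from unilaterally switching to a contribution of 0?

Switching from a contribution of 40 to 0 lets Noor keep an extra 40 euros, but lowers the maintenance fund by 40, which costs Noor their own share of that drop: 0.87 × 40 = 34.80.
Net gain = 40 − 34.80 = 5.20. The private return per contributed unit (0.87) is below 1, so free-riding is indeed the best response regardless of what the others do.

5.20 euros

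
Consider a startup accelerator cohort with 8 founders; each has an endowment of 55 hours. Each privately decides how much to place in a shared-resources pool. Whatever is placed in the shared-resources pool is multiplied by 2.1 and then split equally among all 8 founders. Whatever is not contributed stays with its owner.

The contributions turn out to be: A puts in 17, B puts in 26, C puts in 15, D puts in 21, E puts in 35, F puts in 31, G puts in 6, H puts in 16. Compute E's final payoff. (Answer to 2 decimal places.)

Total contributed: 17 + 26 + 15 + 21 + 35 + 31 + 6 + 16 = 167.
Each receives 2.1 × 167 / 8 = 43.84 from the shared-resources pool.
E keeps 55 − 35 = 20, so E's payoff is 20 + 43.84 = 63.84.

63.84 hours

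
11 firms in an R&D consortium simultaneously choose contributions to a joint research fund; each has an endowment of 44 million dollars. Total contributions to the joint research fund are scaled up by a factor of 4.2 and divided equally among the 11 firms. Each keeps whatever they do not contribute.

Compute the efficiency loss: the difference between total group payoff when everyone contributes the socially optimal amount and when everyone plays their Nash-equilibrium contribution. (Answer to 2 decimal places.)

Each contributed unit returns 4.2/11 = 0.3818 to its contributor — below 1 — so contributing 0 is dominant for every player. At the Nash equilibrium everyone keeps their 44, and the group total is 11 × 44 = 484.
Each contributed unit returns 4.200 to the group as a whole (0.3818 to each of 11 players), which exceeds 1, so the social optimum is full contribution: group total = 4.200 × 484 = 2032.80.
Efficiency loss = 2032.80 − 484 = 1548.80.

1548.80 million dollars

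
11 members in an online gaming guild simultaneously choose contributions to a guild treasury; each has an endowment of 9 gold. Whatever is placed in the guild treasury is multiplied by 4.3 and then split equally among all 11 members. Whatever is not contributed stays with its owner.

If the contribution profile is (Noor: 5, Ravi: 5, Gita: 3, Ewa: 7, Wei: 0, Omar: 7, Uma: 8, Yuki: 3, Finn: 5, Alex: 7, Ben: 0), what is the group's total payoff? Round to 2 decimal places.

264.00 gold

Total contributed: 5 + 5 + 3 + 7 + 0 + 7 + 8 + 3 + 5 + 7 + 0 = 50; total kept: 11 × 9 − 50 = 49.
The guild treasury pays out 4.3 × 50 = 215.00 in aggregate.
Group total = 49 + 215.00 = 264.00.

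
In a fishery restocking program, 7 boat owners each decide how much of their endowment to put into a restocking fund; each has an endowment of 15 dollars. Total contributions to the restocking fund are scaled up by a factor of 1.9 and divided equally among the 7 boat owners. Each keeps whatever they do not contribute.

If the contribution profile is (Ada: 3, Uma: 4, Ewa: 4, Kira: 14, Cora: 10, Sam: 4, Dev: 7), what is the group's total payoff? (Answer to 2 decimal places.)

146.40 dollars

Total contributed: 3 + 4 + 4 + 14 + 10 + 4 + 7 = 46; total kept: 7 × 15 − 46 = 59.
The restocking fund pays out 1.9 × 46 = 87.40 in aggregate.
Group total = 59 + 87.40 = 146.40.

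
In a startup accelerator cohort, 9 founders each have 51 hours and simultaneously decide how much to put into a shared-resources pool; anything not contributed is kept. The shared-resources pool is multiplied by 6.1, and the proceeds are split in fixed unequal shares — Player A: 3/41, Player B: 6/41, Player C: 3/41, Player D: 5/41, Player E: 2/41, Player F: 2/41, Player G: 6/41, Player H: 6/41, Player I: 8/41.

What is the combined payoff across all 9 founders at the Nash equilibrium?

For player j, contributing a unit is worthwhile iff 6.1 × (j's share) ≥ 1, i.e. iff j's share is at least 0.1639.
The only share above 0.1639 is Player I's 8/41, contributing 51; the remaining 8 contribute 0. Total contributed: 51.
The shared-resources pool pays out 6.1 × 51 = 311.10 in total (split across the unequal shares, but the aggregate is all that matters for the group sum).
The 8 free-riders keep 51 each, adding 408. Group total = 408 + 311.10 = 719.10.

719.10 hours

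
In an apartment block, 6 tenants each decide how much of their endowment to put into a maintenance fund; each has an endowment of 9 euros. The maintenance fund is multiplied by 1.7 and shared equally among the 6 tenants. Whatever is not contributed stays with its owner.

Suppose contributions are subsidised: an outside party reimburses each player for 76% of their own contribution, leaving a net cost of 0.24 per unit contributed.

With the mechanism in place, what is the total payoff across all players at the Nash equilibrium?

132.84 euros

The effective private return per unit is now (1.7/6) / 0.24 = 1.1806 > 1, so every player's dominant strategy flips to full contribution.
So the Nash equilibrium is full contribution by all 6; the group earns 6 × (9 × 0.76 + 1.7 × 9) = 132.84.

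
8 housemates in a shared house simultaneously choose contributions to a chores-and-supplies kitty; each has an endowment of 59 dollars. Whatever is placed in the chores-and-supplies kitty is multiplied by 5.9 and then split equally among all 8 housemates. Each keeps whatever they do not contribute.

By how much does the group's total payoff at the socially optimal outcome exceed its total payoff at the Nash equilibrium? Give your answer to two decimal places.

2312.80 dollars

Each contributed unit returns 5.9/8 = 0.7375 to its contributor — below 1 — so contributing 0 is dominant for every player. At the Nash equilibrium everyone keeps their 59, and the group total is 8 × 59 = 472.
Each contributed unit returns 5.900 to the group as a whole (0.7375 to each of 8 players), which exceeds 1, so the social optimum is full contribution: group total = 5.900 × 472 = 2784.80.
Efficiency loss = 2784.80 − 472 = 2312.80.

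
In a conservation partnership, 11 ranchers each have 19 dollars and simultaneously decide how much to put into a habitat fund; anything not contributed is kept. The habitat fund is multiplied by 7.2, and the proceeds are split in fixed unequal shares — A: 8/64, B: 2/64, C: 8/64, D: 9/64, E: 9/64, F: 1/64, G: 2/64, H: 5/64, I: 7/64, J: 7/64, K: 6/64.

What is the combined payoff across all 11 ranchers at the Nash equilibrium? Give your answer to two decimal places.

444.60 dollars

A player with share s gets back 7.2·s per unit contributed, so full contribution is dominant for anyone with s > 1/7.2 = 0.1389 and zero contribution is dominant for anyone below.
D and E are above the threshold, contributing 19 each; the remaining 9 contribute 0. Total contributed: 38.
The habitat fund pays out 7.2 × 38 = 273.60 in total (split across the unequal shares, but the aggregate is all that matters for the group sum).
The 9 free-riders keep 19 each, adding 171. Group total = 171 + 273.60 = 444.60.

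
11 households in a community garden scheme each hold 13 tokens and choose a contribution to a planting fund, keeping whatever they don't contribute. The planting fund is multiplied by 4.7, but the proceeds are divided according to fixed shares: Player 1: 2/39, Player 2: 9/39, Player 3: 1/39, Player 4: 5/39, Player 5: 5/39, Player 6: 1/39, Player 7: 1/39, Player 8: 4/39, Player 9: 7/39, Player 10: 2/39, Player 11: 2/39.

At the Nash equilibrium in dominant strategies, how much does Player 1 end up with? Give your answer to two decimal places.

16.13 tokens

A player with share s gets back 4.7·s per unit contributed, so full contribution is dominant for anyone with s > 1/4.7 = 0.2128 and zero contribution is dominant for anyone below.
Only Player 2 (9/39) clears that bar, contributing 13; the remaining 10 contribute 0. Total contributed: 13.
Player 1 keeps 13 and receives 4.7 × 13 × 2/39 = 3.13 from the planting fund, for a payoff of 16.13.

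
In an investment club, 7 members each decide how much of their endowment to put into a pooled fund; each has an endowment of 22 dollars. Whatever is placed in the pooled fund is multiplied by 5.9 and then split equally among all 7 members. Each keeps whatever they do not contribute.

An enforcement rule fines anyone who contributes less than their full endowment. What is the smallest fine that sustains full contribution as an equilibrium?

3.46 dollars

Given the others contribute fully, the best deviation is to contribute 0 (any partial contribution still incurs the fine and gives up units whose private return 0.8429 is below 1).
Deviating from 22 to 0 saves 22 dollars but forfeits the deviator's share of the drop in the pooled fund: 5.9/7 × 22 = 18.54.
So the deviation gain is 22 − 18.54 = 3.46, and the fine must be at least 3.46 dollars to wipe it out.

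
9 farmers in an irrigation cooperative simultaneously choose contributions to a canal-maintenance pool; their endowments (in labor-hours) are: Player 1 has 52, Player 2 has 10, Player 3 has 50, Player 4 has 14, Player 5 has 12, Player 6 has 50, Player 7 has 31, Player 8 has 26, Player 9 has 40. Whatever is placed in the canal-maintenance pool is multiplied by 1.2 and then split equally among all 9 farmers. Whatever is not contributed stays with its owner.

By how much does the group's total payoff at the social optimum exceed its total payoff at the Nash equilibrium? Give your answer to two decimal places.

The private return per contributed unit is 1.2/9 = 0.1333 < 1 for every player regardless of endowment, so the Nash equilibrium is zero contribution and the group total is Σ E_j = 52 + 10 + 50 + 14 + 12 + 50 + 31 + 26 + 40 = 285.
Each contributed unit returns 1.200 to the group, so the social optimum is full contribution by everyone: group total = 1.200 × 285 = 342.00.
Efficiency loss = (1.200 − 1) × 285 = 57.00.

57.00 labor-hours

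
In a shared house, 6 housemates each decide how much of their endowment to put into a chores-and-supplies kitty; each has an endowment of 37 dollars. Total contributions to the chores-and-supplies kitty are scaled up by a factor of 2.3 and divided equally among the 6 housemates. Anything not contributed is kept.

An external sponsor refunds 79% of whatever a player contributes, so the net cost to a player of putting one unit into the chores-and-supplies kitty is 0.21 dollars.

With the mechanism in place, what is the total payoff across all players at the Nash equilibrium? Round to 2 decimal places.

685.98 dollars

The effective private return per unit is now (2.3/6) / 0.21 = 1.8254 > 1, so every player's dominant strategy flips to full contribution.
So the Nash equilibrium is full contribution by all 6; the group earns 6 × (37 × 0.79 + 2.3 × 37) = 685.98.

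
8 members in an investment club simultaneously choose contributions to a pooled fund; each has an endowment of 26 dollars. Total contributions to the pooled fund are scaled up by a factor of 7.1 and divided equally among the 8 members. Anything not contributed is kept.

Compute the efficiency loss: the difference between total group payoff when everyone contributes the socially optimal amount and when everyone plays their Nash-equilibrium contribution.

Each contributed unit returns 7.1/8 = 0.8875 to its contributor — below 1 — so contributing 0 is dominant for every player. At the Nash equilibrium everyone keeps their 26, and the group total is 8 × 26 = 208.
Each contributed unit returns 7.100 to the group as a whole (0.8875 to each of 8 players), which exceeds 1, so the social optimum is full contribution: group total = 7.100 × 208 = 1476.80.
Efficiency loss = 1476.80 − 208 = 1268.80.

1268.80 dollars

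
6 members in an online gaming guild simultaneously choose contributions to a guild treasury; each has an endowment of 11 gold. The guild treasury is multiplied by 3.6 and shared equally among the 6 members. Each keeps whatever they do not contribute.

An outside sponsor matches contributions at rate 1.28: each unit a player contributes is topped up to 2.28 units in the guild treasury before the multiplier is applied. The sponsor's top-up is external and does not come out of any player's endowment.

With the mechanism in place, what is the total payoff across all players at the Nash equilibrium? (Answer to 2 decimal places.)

Under the mechanism each unit contributed yields 3.6 × 2.28 / 6 = 1.3680 back to its contributor per unit of net cost, which exceeds 1, making full contribution the dominant choice for everyone.
So the Nash equilibrium is full contribution by all 6; the group earns 3.6 × 2.28 × 66 = 541.73.

541.73 gold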